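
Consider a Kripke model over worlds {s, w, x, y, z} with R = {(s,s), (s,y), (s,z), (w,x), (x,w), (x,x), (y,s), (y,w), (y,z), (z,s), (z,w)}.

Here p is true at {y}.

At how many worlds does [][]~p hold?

s: successors {s, y, z}; []~p there: s:F, y:T, z:T. ✗
w: successors {x}; []~p there: x:T. ✓
x: successors {w, x}; []~p there: w:T, x:T. ✓
y: successors {s, w, z}; []~p there: s:F, w:T, z:T. ✗
z: successors {s, w}; []~p there: s:F, w:T. ✗
Satisfying worlds: {w, x}.

2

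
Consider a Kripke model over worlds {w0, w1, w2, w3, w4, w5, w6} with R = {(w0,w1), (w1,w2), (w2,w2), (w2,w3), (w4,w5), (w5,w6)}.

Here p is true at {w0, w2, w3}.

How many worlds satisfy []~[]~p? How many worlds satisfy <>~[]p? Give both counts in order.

4 and 1

For []~[]~p:
w0: successors {w1}; ~[]~p there: w1:T. ✓
w1: successors {w2}; ~[]~p there: w2:T. ✓
w2: successors {w2, w3}; ~[]~p there: w2:T, w3:F. ✗
w3: no successors, so []~[]~p holds vacuously. ✓
w4: successors {w5}; ~[]~p there: w5:F. ✗
w5: successors {w6}; ~[]~p there: w6:F. ✗
w6: no successors, so []~[]~p holds vacuously. ✓
— 4 worlds.
For <>~[]p:
w0: successors {w1}; ~[]p there: w1:F. ✗
w1: successors {w2}; ~[]p there: w2:F. ✗
w2: successors {w2, w3}; ~[]p there: w2:F, w3:F. ✗
w3: no successors, so <>~[]p fails. ✗
w4: successors {w5}; ~[]p there: w5:T. ✓
w5: successors {w6}; ~[]p there: w6:F. ✗
w6: no successors, so <>~[]p fails. ✗
— 1 world.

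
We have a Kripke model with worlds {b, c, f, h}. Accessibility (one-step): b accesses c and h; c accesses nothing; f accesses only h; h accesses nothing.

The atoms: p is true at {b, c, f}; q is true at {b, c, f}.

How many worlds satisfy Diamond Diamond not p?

b: successors {c, h}; Diamond not p there: c:F, h:F. ✗
c: no successors, so Diamond Diamond not p fails. ✗
f: successors {h}; Diamond not p there: h:F. ✗
h: no successors, so Diamond Diamond not p fails. ✗
Satisfying worlds: ∅.

0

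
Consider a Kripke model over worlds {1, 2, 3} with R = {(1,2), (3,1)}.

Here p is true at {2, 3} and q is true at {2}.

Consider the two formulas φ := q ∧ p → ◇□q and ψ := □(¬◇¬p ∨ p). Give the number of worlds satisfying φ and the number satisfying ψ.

2 and 3

For q ∧ p → ◇□q:
1: q ∧ p is F, ◇□q is T. ✓
2: q ∧ p is T, ◇□q is F. ✗
3: q ∧ p is F, ◇□q is T. ✓
— 2 worlds.
For □(¬◇¬p ∨ p):
1: successors {2}; ¬◇¬p ∨ p there: 2:T. ✓
2: no successors, so □(¬◇¬p ∨ p) holds vacuously. ✓
3: successors {1}; ¬◇¬p ∨ p there: 1:T. ✓
— 3 worlds.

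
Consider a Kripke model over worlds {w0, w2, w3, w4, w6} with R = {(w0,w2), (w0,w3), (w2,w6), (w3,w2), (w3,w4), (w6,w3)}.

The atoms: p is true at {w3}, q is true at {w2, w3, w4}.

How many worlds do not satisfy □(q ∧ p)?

w0: successors {w2, w3}; q ∧ p there: w2:F, w3:T. ✗
w2: successors {w6}; q ∧ p there: w6:F. ✗
w3: successors {w2, w4}; q ∧ p there: w2:F, w4:F. ✗
w4: no successors, so □(q ∧ p) holds vacuously. ✓
w6: successors {w3}; q ∧ p there: w3:T. ✓
Satisfying worlds: {w4, w6}.
So □(q ∧ p) fails at the other 3 worlds.

3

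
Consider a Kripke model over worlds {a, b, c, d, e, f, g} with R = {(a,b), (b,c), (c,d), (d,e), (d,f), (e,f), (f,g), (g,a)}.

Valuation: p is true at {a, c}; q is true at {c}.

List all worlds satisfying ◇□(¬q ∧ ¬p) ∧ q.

{c}

a: ◇□(¬q ∧ ¬p) is F, q is F. ✗
b: ◇□(¬q ∧ ¬p) is T, q is F. ✗
c: ◇□(¬q ∧ ¬p) is T, q is T. ✓
d: ◇□(¬q ∧ ¬p) is T, q is F. ✗
e: ◇□(¬q ∧ ¬p) is T, q is F. ✗
f: ◇□(¬q ∧ ¬p) is F, q is F. ✗
g: ◇□(¬q ∧ ¬p) is T, q is F. ✗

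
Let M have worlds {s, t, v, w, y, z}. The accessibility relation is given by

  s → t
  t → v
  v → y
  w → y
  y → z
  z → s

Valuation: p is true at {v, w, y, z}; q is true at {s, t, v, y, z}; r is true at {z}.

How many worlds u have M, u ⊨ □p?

s: successors {t}; p there: t:F. ✗
t: successors {v}; p there: v:T. ✓
v: successors {y}; p there: y:T. ✓
w: successors {y}; p there: y:T. ✓
y: successors {z}; p there: z:T. ✓
z: successors {s}; p there: s:F. ✗
Satisfying worlds: {t, v, w, y}.

4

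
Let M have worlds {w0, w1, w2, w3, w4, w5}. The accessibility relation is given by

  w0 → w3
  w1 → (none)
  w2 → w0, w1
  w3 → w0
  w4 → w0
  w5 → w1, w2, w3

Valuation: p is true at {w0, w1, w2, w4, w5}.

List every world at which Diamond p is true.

{w2, w3, w4, w5}

w0: successors {w3}; p there: w3:F. ✗
w1: no successors, so Diamond p fails. ✗
w2: successors {w0, w1}; p there: w0:T, w1:T. ✓
w3: successors {w0}; p there: w0:T. ✓
w4: successors {w0}; p there: w0:T. ✓
w5: successors {w1, w2, w3}; p there: w1:T, w2:T, w3:F. ✓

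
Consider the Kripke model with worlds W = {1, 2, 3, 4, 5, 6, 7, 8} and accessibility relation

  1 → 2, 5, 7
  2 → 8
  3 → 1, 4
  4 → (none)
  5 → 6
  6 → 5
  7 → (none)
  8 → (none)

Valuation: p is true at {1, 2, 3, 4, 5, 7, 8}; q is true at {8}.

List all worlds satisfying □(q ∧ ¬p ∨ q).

{2, 4, 7, 8}

1: successors {2, 5, 7}; q ∧ ¬p ∨ q there: 2:F, 5:F, 7:F. ✗
2: successors {8}; q ∧ ¬p ∨ q there: 8:T. ✓
3: successors {1, 4}; q ∧ ¬p ∨ q there: 1:F, 4:F. ✗
4: no successors, so □(q ∧ ¬p ∨ q) holds vacuously. ✓
5: successors {6}; q ∧ ¬p ∨ q there: 6:F. ✗
6: successors {5}; q ∧ ¬p ∨ q there: 5:F. ✗
7: no successors, so □(q ∧ ¬p ∨ q) holds vacuously. ✓
8: no successors, so □(q ∧ ¬p ∨ q) holds vacuously. ✓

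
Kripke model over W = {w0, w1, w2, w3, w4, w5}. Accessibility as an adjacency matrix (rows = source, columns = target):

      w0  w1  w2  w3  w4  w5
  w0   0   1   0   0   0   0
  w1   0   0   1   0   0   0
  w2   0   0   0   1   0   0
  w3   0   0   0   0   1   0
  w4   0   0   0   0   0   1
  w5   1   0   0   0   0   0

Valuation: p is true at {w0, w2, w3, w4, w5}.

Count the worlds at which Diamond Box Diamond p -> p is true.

w0: Diamond Box Diamond p is T, p is T. ✓
w1: Diamond Box Diamond p is T, p is F. ✗
w2: Diamond Box Diamond p is T, p is T. ✓
w3: Diamond Box Diamond p is T, p is T. ✓
w4: Diamond Box Diamond p is F, p is T. ✓
w5: Diamond Box Diamond p is T, p is T. ✓
Satisfying worlds: {w0, w2, w3, w4, w5}.

5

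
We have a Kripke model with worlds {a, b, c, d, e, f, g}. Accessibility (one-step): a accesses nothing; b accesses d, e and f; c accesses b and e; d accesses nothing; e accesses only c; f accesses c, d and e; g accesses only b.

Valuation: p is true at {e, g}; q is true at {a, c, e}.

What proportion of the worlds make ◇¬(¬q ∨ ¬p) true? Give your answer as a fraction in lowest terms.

3/7

a: no successors, so ◇¬(¬q ∨ ¬p) fails. ✗
b: successors {d, e, f}; ¬(¬q ∨ ¬p) there: d:F, e:T, f:F. ✓
c: successors {b, e}; ¬(¬q ∨ ¬p) there: b:F, e:T. ✓
d: no successors, so ◇¬(¬q ∨ ¬p) fails. ✗
e: successors {c}; ¬(¬q ∨ ¬p) there: c:F. ✗
f: successors {c, d, e}; ¬(¬q ∨ ¬p) there: c:F, d:F, e:T. ✓
g: successors {b}; ¬(¬q ∨ ¬p) there: b:F. ✗
That's 3 of 7 worlds, so 3/7.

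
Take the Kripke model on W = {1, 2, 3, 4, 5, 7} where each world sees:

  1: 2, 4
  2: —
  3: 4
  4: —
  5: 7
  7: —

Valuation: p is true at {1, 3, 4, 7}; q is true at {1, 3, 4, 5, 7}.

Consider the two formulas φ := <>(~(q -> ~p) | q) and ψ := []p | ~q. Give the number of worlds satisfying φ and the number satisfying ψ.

3 and 5

For <>(~(q -> ~p) | q):
1: successors {2, 4}; ~(q -> ~p) | q there: 2:F, 4:T. ✓
2: no successors, so <>(~(q -> ~p) | q) fails. ✗
3: successors {4}; ~(q -> ~p) | q there: 4:T. ✓
4: no successors, so <>(~(q -> ~p) | q) fails. ✗
5: successors {7}; ~(q -> ~p) | q there: 7:T. ✓
7: no successors, so <>(~(q -> ~p) | q) fails. ✗
— 3 worlds.
For []p | ~q:
1: []p is F, ~q is F. ✗
2: []p is T, ~q is T. ✓
3: []p is T, ~q is F. ✓
4: []p is T, ~q is F. ✓
5: []p is T, ~q is F. ✓
7: []p is T, ~q is F. ✓
— 5 worlds.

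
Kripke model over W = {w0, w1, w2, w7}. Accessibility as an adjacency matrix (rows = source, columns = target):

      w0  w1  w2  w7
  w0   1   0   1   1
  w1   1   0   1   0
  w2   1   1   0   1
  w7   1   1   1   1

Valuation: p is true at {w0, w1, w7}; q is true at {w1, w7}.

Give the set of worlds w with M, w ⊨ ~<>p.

∅

w0: <>p is T. ✗
w1: <>p is T. ✗
w2: <>p is T. ✗
w7: <>p is T. ✗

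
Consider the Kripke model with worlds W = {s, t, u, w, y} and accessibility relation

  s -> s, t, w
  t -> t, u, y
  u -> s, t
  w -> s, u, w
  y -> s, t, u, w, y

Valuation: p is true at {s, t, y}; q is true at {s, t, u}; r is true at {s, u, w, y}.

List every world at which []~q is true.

s: successors {s, t, w}; ~q there: s:F, t:F, w:T. ✗
t: successors {t, u, y}; ~q there: t:F, u:F, y:T. ✗
u: successors {s, t}; ~q there: s:F, t:F. ✗
w: successors {s, u, w}; ~q there: s:F, u:F, w:T. ✗
y: successors {s, t, u, w, y}; ~q there: s:F, t:F, u:F, w:T, y:T. ✗

∅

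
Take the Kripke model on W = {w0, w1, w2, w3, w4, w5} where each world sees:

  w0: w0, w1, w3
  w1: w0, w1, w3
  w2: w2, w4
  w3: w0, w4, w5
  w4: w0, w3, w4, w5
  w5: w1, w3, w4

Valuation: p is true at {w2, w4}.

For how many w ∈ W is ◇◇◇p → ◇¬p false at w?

w0: ◇◇◇p is T, ◇¬p is T. ✓
w1: ◇◇◇p is T, ◇¬p is T. ✓
w2: ◇◇◇p is T, ◇¬p is F. ✗
w3: ◇◇◇p is T, ◇¬p is T. ✓
w4: ◇◇◇p is T, ◇¬p is T. ✓
w5: ◇◇◇p is T, ◇¬p is T. ✓
Satisfying worlds: {w0, w1, w3, w4, w5}.
So ◇◇◇p → ◇¬p fails at the other 1 world.

1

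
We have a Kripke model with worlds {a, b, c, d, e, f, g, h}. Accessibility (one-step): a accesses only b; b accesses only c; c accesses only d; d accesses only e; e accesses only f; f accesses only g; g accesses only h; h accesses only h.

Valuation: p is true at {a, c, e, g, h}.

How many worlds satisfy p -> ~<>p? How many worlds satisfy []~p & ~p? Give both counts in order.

For p -> ~<>p:
a: p is T, ~<>p is T. ✓
b: p is F, ~<>p is F. ✓
c: p is T, ~<>p is T. ✓
d: p is F, ~<>p is F. ✓
e: p is T, ~<>p is T. ✓
f: p is F, ~<>p is F. ✓
g: p is T, ~<>p is F. ✗
h: p is T, ~<>p is F. ✗
— 6 worlds.
For []~p & ~p:
a: []~p is T, ~p is F. ✗
b: []~p is F, ~p is T. ✗
c: []~p is T, ~p is F. ✗
d: []~p is F, ~p is T. ✗
e: []~p is T, ~p is F. ✗
f: []~p is F, ~p is T. ✗
g: []~p is F, ~p is F. ✗
h: []~p is F, ~p is F. ✗
— 0 worlds.

6 and 0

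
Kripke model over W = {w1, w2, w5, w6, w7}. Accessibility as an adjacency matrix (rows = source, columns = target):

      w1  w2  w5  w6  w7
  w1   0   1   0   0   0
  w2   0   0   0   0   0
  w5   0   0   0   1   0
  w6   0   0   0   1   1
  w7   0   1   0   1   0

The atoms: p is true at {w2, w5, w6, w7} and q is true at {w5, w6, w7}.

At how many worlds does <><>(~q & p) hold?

w1: successors {w2}; <>(~q & p) there: w2:F. ✗
w2: no successors, so <><>(~q & p) fails. ✗
w5: successors {w6}; <>(~q & p) there: w6:F. ✗
w6: successors {w6, w7}; <>(~q & p) there: w6:F, w7:T. ✓
w7: successors {w2, w6}; <>(~q & p) there: w2:F, w6:F. ✗
Satisfying worlds: {w6}.

1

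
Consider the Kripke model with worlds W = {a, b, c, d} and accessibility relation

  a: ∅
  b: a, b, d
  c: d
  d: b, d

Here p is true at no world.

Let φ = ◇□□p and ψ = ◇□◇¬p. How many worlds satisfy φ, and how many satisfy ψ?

For ◇□□p:
a: no successors, so ◇□□p fails. ✗
b: successors {a, b, d}; □□p there: a:T, b:F, d:F. ✓
c: successors {d}; □□p there: d:F. ✗
d: successors {b, d}; □□p there: b:F, d:F. ✗
— 1 world.
For ◇□◇¬p:
a: no successors, so ◇□◇¬p fails. ✗
b: successors {a, b, d}; □◇¬p there: a:T, b:F, d:T. ✓
c: successors {d}; □◇¬p there: d:T. ✓
d: successors {b, d}; □◇¬p there: b:F, d:T. ✓
— 3 worlds.

1 and 3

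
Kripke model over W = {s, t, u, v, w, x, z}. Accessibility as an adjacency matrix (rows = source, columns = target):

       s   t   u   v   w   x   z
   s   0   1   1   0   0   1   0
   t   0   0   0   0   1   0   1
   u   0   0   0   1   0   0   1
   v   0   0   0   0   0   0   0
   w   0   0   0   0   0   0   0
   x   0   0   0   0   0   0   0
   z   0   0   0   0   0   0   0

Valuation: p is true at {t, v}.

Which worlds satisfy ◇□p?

{s, t, u}

s: successors {t, u, x}; □p there: t:F, u:F, x:T. ✓
t: successors {w, z}; □p there: w:T, z:T. ✓
u: successors {v, z}; □p there: v:T, z:T. ✓
v: no successors, so ◇□p fails. ✗
w: no successors, so ◇□p fails. ✗
x: no successors, so ◇□p fails. ✗
z: no successors, so ◇□p fails. ✗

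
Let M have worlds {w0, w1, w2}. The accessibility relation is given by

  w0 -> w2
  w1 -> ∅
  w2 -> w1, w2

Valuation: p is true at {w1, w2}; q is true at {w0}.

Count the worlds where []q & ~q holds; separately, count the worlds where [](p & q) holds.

1 and 1

For []q & ~q:
w0: []q is F, ~q is F. ✗
w1: []q is T, ~q is T. ✓
w2: []q is F, ~q is T. ✗
— 1 world.
For [](p & q):
w0: successors {w2}; p & q there: w2:F. ✗
w1: no successors, so [](p & q) holds vacuously. ✓
w2: successors {w1, w2}; p & q there: w1:F, w2:F. ✗
— 1 world.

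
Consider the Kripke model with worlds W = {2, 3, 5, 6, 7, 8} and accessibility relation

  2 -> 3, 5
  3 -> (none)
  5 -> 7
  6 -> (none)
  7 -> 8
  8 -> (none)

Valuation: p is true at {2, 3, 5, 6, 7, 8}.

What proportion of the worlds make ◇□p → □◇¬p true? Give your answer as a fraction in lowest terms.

1/2

2: ◇□p is T, □◇¬p is F. ✗
3: ◇□p is F, □◇¬p is T. ✓
5: ◇□p is T, □◇¬p is F. ✗
6: ◇□p is F, □◇¬p is T. ✓
7: ◇□p is T, □◇¬p is F. ✗
8: ◇□p is F, □◇¬p is T. ✓
That's 3 of 6 worlds, so 3/6 = 1/2.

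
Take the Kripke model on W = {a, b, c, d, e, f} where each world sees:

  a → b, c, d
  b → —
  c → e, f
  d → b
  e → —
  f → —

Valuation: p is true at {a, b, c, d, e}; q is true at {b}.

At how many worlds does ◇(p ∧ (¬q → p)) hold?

a: successors {b, c, d}; p ∧ (¬q → p) there: b:T, c:T, d:T. ✓
b: no successors, so ◇(p ∧ (¬q → p)) fails. ✗
c: successors {e, f}; p ∧ (¬q → p) there: e:T, f:F. ✓
d: successors {b}; p ∧ (¬q → p) there: b:T. ✓
e: no successors, so ◇(p ∧ (¬q → p)) fails. ✗
f: no successors, so ◇(p ∧ (¬q → p)) fails. ✗
Satisfying worlds: {a, c, d}.

3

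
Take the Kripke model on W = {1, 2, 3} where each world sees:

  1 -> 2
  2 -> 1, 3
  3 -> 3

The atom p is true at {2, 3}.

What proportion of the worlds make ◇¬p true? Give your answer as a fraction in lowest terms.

1: successors {2}; ¬p there: 2:F. ✗
2: successors {1, 3}; ¬p there: 1:T, 3:F. ✓
3: successors {3}; ¬p there: 3:F. ✗
That's 1 of 3 worlds, so 1/3.

1/3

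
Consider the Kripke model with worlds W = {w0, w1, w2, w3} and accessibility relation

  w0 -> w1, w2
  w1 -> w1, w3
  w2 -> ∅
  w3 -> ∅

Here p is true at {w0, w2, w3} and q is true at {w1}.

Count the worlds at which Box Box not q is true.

2

w0: successors {w1, w2}; Box not q there: w1:F, w2:T. ✗
w1: successors {w1, w3}; Box not q there: w1:F, w3:T. ✗
w2: no successors, so Box Box not q holds vacuously. ✓
w3: no successors, so Box Box not q holds vacuously. ✓
Satisfying worlds: {w2, w3}.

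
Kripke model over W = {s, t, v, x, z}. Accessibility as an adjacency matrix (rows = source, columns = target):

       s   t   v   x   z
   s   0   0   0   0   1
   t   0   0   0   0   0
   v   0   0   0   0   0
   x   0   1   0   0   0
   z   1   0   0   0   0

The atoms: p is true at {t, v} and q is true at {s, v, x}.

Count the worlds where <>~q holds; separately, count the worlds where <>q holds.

2 and 1

For <>~q:
s: successors {z}; ~q there: z:T. ✓
t: no successors, so <>~q fails. ✗
v: no successors, so <>~q fails. ✗
x: successors {t}; ~q there: t:T. ✓
z: successors {s}; ~q there: s:F. ✗
— 2 worlds.
For <>q:
s: successors {z}; q there: z:F. ✗
t: no successors, so <>q fails. ✗
v: no successors, so <>q fails. ✗
x: successors {t}; q there: t:F. ✗
z: successors {s}; q there: s:T. ✓
— 1 world.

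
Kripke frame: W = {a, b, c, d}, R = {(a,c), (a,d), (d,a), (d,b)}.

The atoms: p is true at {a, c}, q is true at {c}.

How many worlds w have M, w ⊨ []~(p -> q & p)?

a: successors {c, d}; ~(p -> q & p) there: c:F, d:F. ✗
b: no successors, so []~(p -> q & p) holds vacuously. ✓
c: no successors, so []~(p -> q & p) holds vacuously. ✓
d: successors {a, b}; ~(p -> q & p) there: a:T, b:F. ✗
Satisfying worlds: {b, c}.

2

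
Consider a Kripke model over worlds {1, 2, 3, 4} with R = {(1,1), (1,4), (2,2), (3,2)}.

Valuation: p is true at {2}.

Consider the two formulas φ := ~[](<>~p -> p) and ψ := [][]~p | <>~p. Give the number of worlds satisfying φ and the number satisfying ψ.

1 and 2

For ~[](<>~p -> p):
1: [](<>~p -> p) is F. ✓
2: [](<>~p -> p) is T. ✗
3: [](<>~p -> p) is T. ✗
4: [](<>~p -> p) is T. ✗
— 1 world.
For [][]~p | <>~p:
1: [][]~p is T, <>~p is T. ✓
2: [][]~p is F, <>~p is F. ✗
3: [][]~p is F, <>~p is F. ✗
4: [][]~p is T, <>~p is F. ✓
— 2 worlds.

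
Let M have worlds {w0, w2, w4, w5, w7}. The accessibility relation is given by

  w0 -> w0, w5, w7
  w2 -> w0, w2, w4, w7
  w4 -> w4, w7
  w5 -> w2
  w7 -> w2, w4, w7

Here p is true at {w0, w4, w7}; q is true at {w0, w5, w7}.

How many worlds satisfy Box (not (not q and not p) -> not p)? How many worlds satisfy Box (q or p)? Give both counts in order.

1 and 2

For Box (not (not q and not p) -> not p):
w0: successors {w0, w5, w7}; not (not q and not p) -> not p there: w0:F, w5:T, w7:F. ✗
w2: successors {w0, w2, w4, w7}; not (not q and not p) -> not p there: w0:F, w2:T, w4:F, w7:F. ✗
w4: successors {w4, w7}; not (not q and not p) -> not p there: w4:F, w7:F. ✗
w5: successors {w2}; not (not q and not p) -> not p there: w2:T. ✓
w7: successors {w2, w4, w7}; not (not q and not p) -> not p there: w2:T, w4:F, w7:F. ✗
— 1 world.
For Box (q or p):
w0: successors {w0, w5, w7}; q or p there: w0:T, w5:T, w7:T. ✓
w2: successors {w0, w2, w4, w7}; q or p there: w0:T, w2:F, w4:T, w7:T. ✗
w4: successors {w4, w7}; q or p there: w4:T, w7:T. ✓
w5: successors {w2}; q or p there: w2:F. ✗
w7: successors {w2, w4, w7}; q or p there: w2:F, w4:T, w7:T. ✗
— 2 worlds.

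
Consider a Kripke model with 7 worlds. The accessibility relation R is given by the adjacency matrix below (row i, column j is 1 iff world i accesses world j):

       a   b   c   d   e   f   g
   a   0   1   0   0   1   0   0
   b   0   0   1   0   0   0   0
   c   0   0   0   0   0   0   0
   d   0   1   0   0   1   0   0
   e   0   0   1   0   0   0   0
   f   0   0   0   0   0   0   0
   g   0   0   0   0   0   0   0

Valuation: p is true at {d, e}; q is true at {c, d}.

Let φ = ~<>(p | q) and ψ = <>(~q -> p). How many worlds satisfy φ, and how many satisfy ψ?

3 and 4

For ~<>(p | q):
a: <>(p | q) is T. ✗
b: <>(p | q) is T. ✗
c: <>(p | q) is F. ✓
d: <>(p | q) is T. ✗
e: <>(p | q) is T. ✗
f: <>(p | q) is F. ✓
g: <>(p | q) is F. ✓
— 3 worlds.
For <>(~q -> p):
a: successors {b, e}; ~q -> p there: b:F, e:T. ✓
b: successors {c}; ~q -> p there: c:T. ✓
c: no successors, so <>(~q -> p) fails. ✗
d: successors {b, e}; ~q -> p there: b:F, e:T. ✓
e: successors {c}; ~q -> p there: c:T. ✓
f: no successors, so <>(~q -> p) fails. ✗
g: no successors, so <>(~q -> p) fails. ✗
— 4 worlds.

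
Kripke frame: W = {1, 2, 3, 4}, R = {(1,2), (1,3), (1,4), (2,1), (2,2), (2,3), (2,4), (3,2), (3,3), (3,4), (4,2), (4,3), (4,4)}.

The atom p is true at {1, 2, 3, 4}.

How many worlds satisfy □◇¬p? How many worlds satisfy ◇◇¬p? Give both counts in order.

For □◇¬p:
1: successors {2, 3, 4}; ◇¬p there: 2:F, 3:F, 4:F. ✗
2: successors {1, 2, 3, 4}; ◇¬p there: 1:F, 2:F, 3:F, 4:F. ✗
3: successors {2, 3, 4}; ◇¬p there: 2:F, 3:F, 4:F. ✗
4: successors {2, 3, 4}; ◇¬p there: 2:F, 3:F, 4:F. ✗
— 0 worlds.
For ◇◇¬p:
1: successors {2, 3, 4}; ◇¬p there: 2:F, 3:F, 4:F. ✗
2: successors {1, 2, 3, 4}; ◇¬p there: 1:F, 2:F, 3:F, 4:F. ✗
3: successors {2, 3, 4}; ◇¬p there: 2:F, 3:F, 4:F. ✗
4: successors {2, 3, 4}; ◇¬p there: 2:F, 3:F, 4:F. ✗
— 0 worlds.

0 and 0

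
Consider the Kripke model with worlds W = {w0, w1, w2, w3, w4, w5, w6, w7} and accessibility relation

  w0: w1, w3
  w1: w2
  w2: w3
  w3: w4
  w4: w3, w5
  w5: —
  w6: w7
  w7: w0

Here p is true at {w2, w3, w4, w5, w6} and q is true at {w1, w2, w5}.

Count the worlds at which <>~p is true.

3

w0: successors {w1, w3}; ~p there: w1:T, w3:F. ✓
w1: successors {w2}; ~p there: w2:F. ✗
w2: successors {w3}; ~p there: w3:F. ✗
w3: successors {w4}; ~p there: w4:F. ✗
w4: successors {w3, w5}; ~p there: w3:F, w5:F. ✗
w5: no successors, so <>~p fails. ✗
w6: successors {w7}; ~p there: w7:T. ✓
w7: successors {w0}; ~p there: w0:T. ✓
Satisfying worlds: {w0, w6, w7}.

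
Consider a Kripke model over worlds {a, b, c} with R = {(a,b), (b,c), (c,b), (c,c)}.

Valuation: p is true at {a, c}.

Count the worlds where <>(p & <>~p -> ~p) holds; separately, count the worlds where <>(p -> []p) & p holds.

2 and 2

For <>(p & <>~p -> ~p):
a: successors {b}; p & <>~p -> ~p there: b:T. ✓
b: successors {c}; p & <>~p -> ~p there: c:F. ✗
c: successors {b, c}; p & <>~p -> ~p there: b:T, c:F. ✓
— 2 worlds.
For <>(p -> []p) & p:
a: <>(p -> []p) is T, p is T. ✓
b: <>(p -> []p) is F, p is F. ✗
c: <>(p -> []p) is T, p is T. ✓
— 2 worlds.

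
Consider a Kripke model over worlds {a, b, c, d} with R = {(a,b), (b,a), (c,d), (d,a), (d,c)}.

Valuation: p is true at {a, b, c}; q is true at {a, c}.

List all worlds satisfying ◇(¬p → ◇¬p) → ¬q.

a: ◇(¬p → ◇¬p) is T, ¬q is F. ✗
b: ◇(¬p → ◇¬p) is T, ¬q is T. ✓
c: ◇(¬p → ◇¬p) is F, ¬q is F. ✓
d: ◇(¬p → ◇¬p) is T, ¬q is T. ✓

{b, c, d}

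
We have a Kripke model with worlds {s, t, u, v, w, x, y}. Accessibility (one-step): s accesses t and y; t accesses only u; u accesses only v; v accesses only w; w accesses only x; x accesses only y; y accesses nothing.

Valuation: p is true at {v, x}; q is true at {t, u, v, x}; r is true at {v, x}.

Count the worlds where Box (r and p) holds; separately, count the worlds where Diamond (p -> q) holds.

3 and 6

For Box (r and p):
s: successors {t, y}; r and p there: t:F, y:F. ✗
t: successors {u}; r and p there: u:F. ✗
u: successors {v}; r and p there: v:T. ✓
v: successors {w}; r and p there: w:F. ✗
w: successors {x}; r and p there: x:T. ✓
x: successors {y}; r and p there: y:F. ✗
y: no successors, so Box (r and p) holds vacuously. ✓
— 3 worlds.
For Diamond (p -> q):
s: successors {t, y}; p -> q there: t:T, y:T. ✓
t: successors {u}; p -> q there: u:T. ✓
u: successors {v}; p -> q there: v:T. ✓
v: successors {w}; p -> q there: w:T. ✓
w: successors {x}; p -> q there: x:T. ✓
x: successors {y}; p -> q there: y:T. ✓
y: no successors, so Diamond (p -> q) fails. ✗
— 6 worlds.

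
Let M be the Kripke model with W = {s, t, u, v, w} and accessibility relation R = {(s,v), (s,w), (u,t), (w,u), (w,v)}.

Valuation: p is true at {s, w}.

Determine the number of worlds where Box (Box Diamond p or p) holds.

4

s: successors {v, w}; Box Diamond p or p there: v:T, w:T. ✓
t: no successors, so Box (Box Diamond p or p) holds vacuously. ✓
u: successors {t}; Box Diamond p or p there: t:T. ✓
v: no successors, so Box (Box Diamond p or p) holds vacuously. ✓
w: successors {u, v}; Box Diamond p or p there: u:F, v:T. ✗
Satisfying worlds: {s, t, u, v}.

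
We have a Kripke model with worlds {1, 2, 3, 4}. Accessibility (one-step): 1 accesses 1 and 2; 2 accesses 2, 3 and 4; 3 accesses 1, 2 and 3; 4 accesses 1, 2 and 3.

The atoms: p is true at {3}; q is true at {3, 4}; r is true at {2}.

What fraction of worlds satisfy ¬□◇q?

1: □◇q is F. ✓
2: □◇q is T. ✗
3: □◇q is F. ✓
4: □◇q is F. ✓
That's 3 of 4 worlds, so 3/4.

3/4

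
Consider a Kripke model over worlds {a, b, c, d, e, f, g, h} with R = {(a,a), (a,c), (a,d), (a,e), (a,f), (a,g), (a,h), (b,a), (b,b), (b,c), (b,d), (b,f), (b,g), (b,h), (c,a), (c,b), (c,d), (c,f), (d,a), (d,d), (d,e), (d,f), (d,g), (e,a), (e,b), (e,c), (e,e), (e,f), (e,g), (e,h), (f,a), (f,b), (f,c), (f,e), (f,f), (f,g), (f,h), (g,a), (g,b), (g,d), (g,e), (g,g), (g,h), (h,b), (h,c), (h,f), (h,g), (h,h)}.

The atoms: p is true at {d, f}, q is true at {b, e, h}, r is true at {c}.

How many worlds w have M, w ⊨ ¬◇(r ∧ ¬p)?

3

a: ◇(r ∧ ¬p) is T. ✗
b: ◇(r ∧ ¬p) is T. ✗
c: ◇(r ∧ ¬p) is F. ✓
d: ◇(r ∧ ¬p) is F. ✓
e: ◇(r ∧ ¬p) is T. ✗
f: ◇(r ∧ ¬p) is T. ✗
g: ◇(r ∧ ¬p) is F. ✓
h: ◇(r ∧ ¬p) is T. ✗
Satisfying worlds: {c, d, g}.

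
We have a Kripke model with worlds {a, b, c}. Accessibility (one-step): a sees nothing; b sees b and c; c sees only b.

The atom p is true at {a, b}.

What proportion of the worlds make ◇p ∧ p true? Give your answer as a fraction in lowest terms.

1/3

a: ◇p is F, p is T. ✗
b: ◇p is T, p is T. ✓
c: ◇p is T, p is F. ✗
That's 1 of 3 worlds, so 1/3.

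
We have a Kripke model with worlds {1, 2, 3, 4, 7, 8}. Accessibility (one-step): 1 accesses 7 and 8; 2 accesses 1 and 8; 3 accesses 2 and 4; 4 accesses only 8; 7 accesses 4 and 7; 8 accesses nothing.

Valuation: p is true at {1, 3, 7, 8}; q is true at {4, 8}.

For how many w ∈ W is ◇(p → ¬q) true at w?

1: successors {7, 8}; p → ¬q there: 7:T, 8:F. ✓
2: successors {1, 8}; p → ¬q there: 1:T, 8:F. ✓
3: successors {2, 4}; p → ¬q there: 2:T, 4:T. ✓
4: successors {8}; p → ¬q there: 8:F. ✗
7: successors {4, 7}; p → ¬q there: 4:T, 7:T. ✓
8: no successors, so ◇(p → ¬q) fails. ✗
Satisfying worlds: {1, 2, 3, 7}.

4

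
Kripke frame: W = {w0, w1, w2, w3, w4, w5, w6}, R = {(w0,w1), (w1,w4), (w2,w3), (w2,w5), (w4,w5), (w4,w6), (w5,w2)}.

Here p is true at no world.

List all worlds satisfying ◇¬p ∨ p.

{w0, w1, w2, w4, w5}

w0: ◇¬p is T, p is F. ✓
w1: ◇¬p is T, p is F. ✓
w2: ◇¬p is T, p is F. ✓
w3: ◇¬p is F, p is F. ✗
w4: ◇¬p is T, p is F. ✓
w5: ◇¬p is T, p is F. ✓
w6: ◇¬p is F, p is F. ✗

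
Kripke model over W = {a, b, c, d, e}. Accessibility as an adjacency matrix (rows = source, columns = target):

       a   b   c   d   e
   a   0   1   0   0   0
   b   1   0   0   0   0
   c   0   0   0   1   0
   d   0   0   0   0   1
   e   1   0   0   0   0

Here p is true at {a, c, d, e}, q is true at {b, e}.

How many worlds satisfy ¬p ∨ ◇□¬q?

3

a: ¬p is F, ◇□¬q is T. ✓
b: ¬p is T, ◇□¬q is F. ✓
c: ¬p is F, ◇□¬q is F. ✗
d: ¬p is F, ◇□¬q is T. ✓
e: ¬p is F, ◇□¬q is F. ✗
Satisfying worlds: {a, b, d}.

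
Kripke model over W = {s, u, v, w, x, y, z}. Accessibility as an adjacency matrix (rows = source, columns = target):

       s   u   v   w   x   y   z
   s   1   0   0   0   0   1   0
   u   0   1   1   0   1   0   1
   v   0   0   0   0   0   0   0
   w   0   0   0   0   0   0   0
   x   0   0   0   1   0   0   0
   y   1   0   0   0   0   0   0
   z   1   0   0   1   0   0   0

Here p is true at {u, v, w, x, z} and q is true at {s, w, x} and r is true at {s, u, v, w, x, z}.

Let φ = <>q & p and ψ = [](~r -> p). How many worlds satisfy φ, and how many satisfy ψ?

3 and 6

For <>q & p:
s: <>q is T, p is F. ✗
u: <>q is T, p is T. ✓
v: <>q is F, p is T. ✗
w: <>q is F, p is T. ✗
x: <>q is T, p is T. ✓
y: <>q is T, p is F. ✗
z: <>q is T, p is T. ✓
— 3 worlds.
For [](~r -> p):
s: successors {s, y}; ~r -> p there: s:T, y:F. ✗
u: successors {u, v, x, z}; ~r -> p there: u:T, v:T, x:T, z:T. ✓
v: no successors, so [](~r -> p) holds vacuously. ✓
w: no successors, so [](~r -> p) holds vacuously. ✓
x: successors {w}; ~r -> p there: w:T. ✓
y: successors {s}; ~r -> p there: s:T. ✓
z: successors {s, w}; ~r -> p there: s:T, w:T. ✓
— 6 worlds.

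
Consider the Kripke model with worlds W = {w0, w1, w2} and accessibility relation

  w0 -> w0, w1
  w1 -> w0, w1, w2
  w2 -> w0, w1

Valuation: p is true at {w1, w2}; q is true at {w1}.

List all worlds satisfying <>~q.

{w0, w1, w2}

w0: successors {w0, w1}; ~q there: w0:T, w1:F. ✓
w1: successors {w0, w1, w2}; ~q there: w0:T, w1:F, w2:T. ✓
w2: successors {w0, w1}; ~q there: w0:T, w1:F. ✓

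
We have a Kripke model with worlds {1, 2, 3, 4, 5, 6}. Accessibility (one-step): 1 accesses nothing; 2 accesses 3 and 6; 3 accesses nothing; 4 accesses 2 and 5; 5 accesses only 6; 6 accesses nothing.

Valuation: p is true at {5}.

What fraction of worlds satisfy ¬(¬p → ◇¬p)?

1/2

1: ¬p → ◇¬p is F. ✓
2: ¬p → ◇¬p is T. ✗
3: ¬p → ◇¬p is F. ✓
4: ¬p → ◇¬p is T. ✗
5: ¬p → ◇¬p is T. ✗
6: ¬p → ◇¬p is F. ✓
That's 3 of 6 worlds, so 3/6 = 1/2.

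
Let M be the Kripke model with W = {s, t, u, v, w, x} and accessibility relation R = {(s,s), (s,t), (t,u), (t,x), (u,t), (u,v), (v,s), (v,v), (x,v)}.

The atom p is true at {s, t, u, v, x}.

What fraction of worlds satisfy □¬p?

s: successors {s, t}; ¬p there: s:F, t:F. ✗
t: successors {u, x}; ¬p there: u:F, x:F. ✗
u: successors {t, v}; ¬p there: t:F, v:F. ✗
v: successors {s, v}; ¬p there: s:F, v:F. ✗
w: no successors, so □¬p holds vacuously. ✓
x: successors {v}; ¬p there: v:F. ✗
That's 1 of 6 worlds, so 1/6.

1/6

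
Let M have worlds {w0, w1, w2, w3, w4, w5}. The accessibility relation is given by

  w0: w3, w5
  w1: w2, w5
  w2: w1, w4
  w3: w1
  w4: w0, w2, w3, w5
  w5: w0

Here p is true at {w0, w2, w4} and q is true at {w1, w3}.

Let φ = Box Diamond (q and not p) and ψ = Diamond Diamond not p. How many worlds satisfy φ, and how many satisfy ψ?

For Box Diamond (q and not p):
w0: successors {w3, w5}; Diamond (q and not p) there: w3:T, w5:F. ✗
w1: successors {w2, w5}; Diamond (q and not p) there: w2:T, w5:F. ✗
w2: successors {w1, w4}; Diamond (q and not p) there: w1:F, w4:T. ✗
w3: successors {w1}; Diamond (q and not p) there: w1:F. ✗
w4: successors {w0, w2, w3, w5}; Diamond (q and not p) there: w0:T, w2:T, w3:T, w5:F. ✗
w5: successors {w0}; Diamond (q and not p) there: w0:T. ✓
— 1 world.
For Diamond Diamond not p:
w0: successors {w3, w5}; Diamond not p there: w3:T, w5:F. ✓
w1: successors {w2, w5}; Diamond not p there: w2:T, w5:F. ✓
w2: successors {w1, w4}; Diamond not p there: w1:T, w4:T. ✓
w3: successors {w1}; Diamond not p there: w1:T. ✓
w4: successors {w0, w2, w3, w5}; Diamond not p there: w0:T, w2:T, w3:T, w5:F. ✓
w5: successors {w0}; Diamond not p there: w0:T. ✓
— 6 worlds.

1 and 6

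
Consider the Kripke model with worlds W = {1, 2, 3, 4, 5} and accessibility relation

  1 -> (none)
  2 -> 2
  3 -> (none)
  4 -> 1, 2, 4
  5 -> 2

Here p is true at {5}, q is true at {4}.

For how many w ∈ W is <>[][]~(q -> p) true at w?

1: no successors, so <>[][]~(q -> p) fails. ✗
2: successors {2}; [][]~(q -> p) there: 2:F. ✗
3: no successors, so <>[][]~(q -> p) fails. ✗
4: successors {1, 2, 4}; [][]~(q -> p) there: 1:T, 2:F, 4:F. ✓
5: successors {2}; [][]~(q -> p) there: 2:F. ✗
Satisfying worlds: {4}.

1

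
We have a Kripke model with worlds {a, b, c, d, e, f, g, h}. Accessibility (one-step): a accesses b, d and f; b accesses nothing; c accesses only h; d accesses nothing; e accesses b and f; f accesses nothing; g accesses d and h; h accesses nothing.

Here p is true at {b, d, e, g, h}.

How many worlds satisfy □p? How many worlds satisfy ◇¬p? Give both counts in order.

For □p:
a: successors {b, d, f}; p there: b:T, d:T, f:F. ✗
b: no successors, so □p holds vacuously. ✓
c: successors {h}; p there: h:T. ✓
d: no successors, so □p holds vacuously. ✓
e: successors {b, f}; p there: b:T, f:F. ✗
f: no successors, so □p holds vacuously. ✓
g: successors {d, h}; p there: d:T, h:T. ✓
h: no successors, so □p holds vacuously. ✓
— 6 worlds.
For ◇¬p:
a: successors {b, d, f}; ¬p there: b:F, d:F, f:T. ✓
b: no successors, so ◇¬p fails. ✗
c: successors {h}; ¬p there: h:F. ✗
d: no successors, so ◇¬p fails. ✗
e: successors {b, f}; ¬p there: b:F, f:T. ✓
f: no successors, so ◇¬p fails. ✗
g: successors {d, h}; ¬p there: d:F, h:F. ✗
h: no successors, so ◇¬p fails. ✗
— 2 worlds.

6 and 2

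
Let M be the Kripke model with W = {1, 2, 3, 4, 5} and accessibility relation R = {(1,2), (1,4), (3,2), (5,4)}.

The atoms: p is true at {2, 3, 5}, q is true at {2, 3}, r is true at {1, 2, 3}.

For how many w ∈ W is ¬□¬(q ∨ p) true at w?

1: □¬(q ∨ p) is F. ✓
2: □¬(q ∨ p) is T. ✗
3: □¬(q ∨ p) is F. ✓
4: □¬(q ∨ p) is T. ✗
5: □¬(q ∨ p) is T. ✗
Satisfying worlds: {1, 3}.

2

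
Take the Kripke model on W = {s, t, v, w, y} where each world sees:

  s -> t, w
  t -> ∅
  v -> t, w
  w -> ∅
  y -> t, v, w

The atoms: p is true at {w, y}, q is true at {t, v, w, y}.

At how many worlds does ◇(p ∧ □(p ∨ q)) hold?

s: successors {t, w}; p ∧ □(p ∨ q) there: t:F, w:T. ✓
t: no successors, so ◇(p ∧ □(p ∨ q)) fails. ✗
v: successors {t, w}; p ∧ □(p ∨ q) there: t:F, w:T. ✓
w: no successors, so ◇(p ∧ □(p ∨ q)) fails. ✗
y: successors {t, v, w}; p ∧ □(p ∨ q) there: t:F, v:F, w:T. ✓
Satisfying worlds: {s, v, y}.

3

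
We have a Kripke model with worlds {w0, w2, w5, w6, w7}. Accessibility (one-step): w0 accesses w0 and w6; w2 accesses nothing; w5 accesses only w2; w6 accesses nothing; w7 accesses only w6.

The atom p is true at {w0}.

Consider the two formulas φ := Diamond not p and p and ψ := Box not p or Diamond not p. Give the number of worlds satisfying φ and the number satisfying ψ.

For Diamond not p and p:
w0: Diamond not p is T, p is T. ✓
w2: Diamond not p is F, p is F. ✗
w5: Diamond not p is T, p is F. ✗
w6: Diamond not p is F, p is F. ✗
w7: Diamond not p is T, p is F. ✗
— 1 world.
For Box not p or Diamond not p:
w0: Box not p is F, Diamond not p is T. ✓
w2: Box not p is T, Diamond not p is F. ✓
w5: Box not p is T, Diamond not p is T. ✓
w6: Box not p is T, Diamond not p is F. ✓
w7: Box not p is T, Diamond not p is T. ✓
— 5 worlds.

1 and 5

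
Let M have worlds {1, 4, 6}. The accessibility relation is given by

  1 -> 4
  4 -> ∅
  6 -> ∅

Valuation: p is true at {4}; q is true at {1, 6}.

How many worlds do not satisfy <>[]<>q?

1: successors {4}; []<>q there: 4:T. ✓
4: no successors, so <>[]<>q fails. ✗
6: no successors, so <>[]<>q fails. ✗
Satisfying worlds: {1}.
So <>[]<>q fails at the other 2 worlds.

2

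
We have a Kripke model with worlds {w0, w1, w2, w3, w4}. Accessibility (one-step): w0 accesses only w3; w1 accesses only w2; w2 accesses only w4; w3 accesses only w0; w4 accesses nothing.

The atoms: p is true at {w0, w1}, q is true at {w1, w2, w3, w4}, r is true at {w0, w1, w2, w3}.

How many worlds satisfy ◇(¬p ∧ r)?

w0: successors {w3}; ¬p ∧ r there: w3:T. ✓
w1: successors {w2}; ¬p ∧ r there: w2:T. ✓
w2: successors {w4}; ¬p ∧ r there: w4:F. ✗
w3: successors {w0}; ¬p ∧ r there: w0:F. ✗
w4: no successors, so ◇(¬p ∧ r) fails. ✗
Satisfying worlds: {w0, w1}.

2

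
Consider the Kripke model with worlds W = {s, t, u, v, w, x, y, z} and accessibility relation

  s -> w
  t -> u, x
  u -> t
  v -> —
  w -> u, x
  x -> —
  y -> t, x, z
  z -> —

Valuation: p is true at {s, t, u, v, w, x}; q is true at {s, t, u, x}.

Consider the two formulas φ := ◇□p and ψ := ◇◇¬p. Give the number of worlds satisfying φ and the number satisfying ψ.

5 and 0

For ◇□p:
s: successors {w}; □p there: w:T. ✓
t: successors {u, x}; □p there: u:T, x:T. ✓
u: successors {t}; □p there: t:T. ✓
v: no successors, so ◇□p fails. ✗
w: successors {u, x}; □p there: u:T, x:T. ✓
x: no successors, so ◇□p fails. ✗
y: successors {t, x, z}; □p there: t:T, x:T, z:T. ✓
z: no successors, so ◇□p fails. ✗
— 5 worlds.
For ◇◇¬p:
s: successors {w}; ◇¬p there: w:F. ✗
t: successors {u, x}; ◇¬p there: u:F, x:F. ✗
u: successors {t}; ◇¬p there: t:F. ✗
v: no successors, so ◇◇¬p fails. ✗
w: successors {u, x}; ◇¬p there: u:F, x:F. ✗
x: no successors, so ◇◇¬p fails. ✗
y: successors {t, x, z}; ◇¬p there: t:F, x:F, z:F. ✗
z: no successors, so ◇◇¬p fails. ✗
— 0 worlds.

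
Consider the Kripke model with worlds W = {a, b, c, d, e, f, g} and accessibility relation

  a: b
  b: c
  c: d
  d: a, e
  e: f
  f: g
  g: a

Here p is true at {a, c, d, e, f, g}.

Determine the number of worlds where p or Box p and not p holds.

a: p is T, Box p and not p is F. ✓
b: p is F, Box p and not p is T. ✓
c: p is T, Box p and not p is F. ✓
d: p is T, Box p and not p is F. ✓
e: p is T, Box p and not p is F. ✓
f: p is T, Box p and not p is F. ✓
g: p is T, Box p and not p is F. ✓
Satisfying worlds: {a, b, c, d, e, f, g}.

7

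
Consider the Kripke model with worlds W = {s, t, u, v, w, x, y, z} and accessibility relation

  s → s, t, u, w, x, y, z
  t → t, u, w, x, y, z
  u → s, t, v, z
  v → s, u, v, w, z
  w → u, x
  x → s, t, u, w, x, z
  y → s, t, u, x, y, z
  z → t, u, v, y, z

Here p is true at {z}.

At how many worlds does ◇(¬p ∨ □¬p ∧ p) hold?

8

s: successors {s, t, u, w, x, y, z}; ¬p ∨ □¬p ∧ p there: s:T, t:T, u:T, w:T, x:T, y:T, z:F. ✓
t: successors {t, u, w, x, y, z}; ¬p ∨ □¬p ∧ p there: t:T, u:T, w:T, x:T, y:T, z:F. ✓
u: successors {s, t, v, z}; ¬p ∨ □¬p ∧ p there: s:T, t:T, v:T, z:F. ✓
v: successors {s, u, v, w, z}; ¬p ∨ □¬p ∧ p there: s:T, u:T, v:T, w:T, z:F. ✓
w: successors {u, x}; ¬p ∨ □¬p ∧ p there: u:T, x:T. ✓
x: successors {s, t, u, w, x, z}; ¬p ∨ □¬p ∧ p there: s:T, t:T, u:T, w:T, x:T, z:F. ✓
y: successors {s, t, u, x, y, z}; ¬p ∨ □¬p ∧ p there: s:T, t:T, u:T, x:T, y:T, z:F. ✓
z: successors {t, u, v, y, z}; ¬p ∨ □¬p ∧ p there: t:T, u:T, v:T, y:T, z:F. ✓
Satisfying worlds: {s, t, u, v, w, x, y, z}.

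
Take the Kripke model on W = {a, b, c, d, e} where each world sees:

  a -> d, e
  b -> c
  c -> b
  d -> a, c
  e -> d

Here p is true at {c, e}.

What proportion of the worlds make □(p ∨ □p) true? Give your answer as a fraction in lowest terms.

a: successors {d, e}; p ∨ □p there: d:F, e:T. ✗
b: successors {c}; p ∨ □p there: c:T. ✓
c: successors {b}; p ∨ □p there: b:T. ✓
d: successors {a, c}; p ∨ □p there: a:F, c:T. ✗
e: successors {d}; p ∨ □p there: d:F. ✗
That's 2 of 5 worlds, so 2/5.

2/5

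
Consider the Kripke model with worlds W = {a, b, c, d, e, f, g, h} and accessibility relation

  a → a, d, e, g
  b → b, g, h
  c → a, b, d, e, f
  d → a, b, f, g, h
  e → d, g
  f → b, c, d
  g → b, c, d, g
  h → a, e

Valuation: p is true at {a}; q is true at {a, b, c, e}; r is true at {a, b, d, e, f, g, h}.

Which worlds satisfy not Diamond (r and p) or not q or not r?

a: not Diamond (r and p) is F, not q or not r is F. ✗
b: not Diamond (r and p) is T, not q or not r is F. ✓
c: not Diamond (r and p) is F, not q or not r is T. ✓
d: not Diamond (r and p) is F, not q or not r is T. ✓
e: not Diamond (r and p) is T, not q or not r is F. ✓
f: not Diamond (r and p) is T, not q or not r is T. ✓
g: not Diamond (r and p) is T, not q or not r is T. ✓
h: not Diamond (r and p) is F, not q or not r is T. ✓

{b, c, d, e, f, g, h}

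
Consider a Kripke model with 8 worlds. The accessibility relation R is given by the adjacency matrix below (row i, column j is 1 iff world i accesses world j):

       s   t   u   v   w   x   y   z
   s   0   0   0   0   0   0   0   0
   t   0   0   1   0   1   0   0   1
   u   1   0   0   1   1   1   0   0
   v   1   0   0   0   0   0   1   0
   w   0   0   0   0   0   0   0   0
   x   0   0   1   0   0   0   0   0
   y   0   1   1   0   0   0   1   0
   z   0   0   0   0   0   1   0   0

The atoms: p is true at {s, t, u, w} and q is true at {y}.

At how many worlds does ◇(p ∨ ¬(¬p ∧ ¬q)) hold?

s: no successors, so ◇(p ∨ ¬(¬p ∧ ¬q)) fails. ✗
t: successors {u, w, z}; p ∨ ¬(¬p ∧ ¬q) there: u:T, w:T, z:F. ✓
u: successors {s, v, w, x}; p ∨ ¬(¬p ∧ ¬q) there: s:T, v:F, w:T, x:F. ✓
v: successors {s, y}; p ∨ ¬(¬p ∧ ¬q) there: s:T, y:T. ✓
w: no successors, so ◇(p ∨ ¬(¬p ∧ ¬q)) fails. ✗
x: successors {u}; p ∨ ¬(¬p ∧ ¬q) there: u:T. ✓
y: successors {t, u, y}; p ∨ ¬(¬p ∧ ¬q) there: t:T, u:T, y:T. ✓
z: successors {x}; p ∨ ¬(¬p ∧ ¬q) there: x:F. ✗
Satisfying worlds: {t, u, v, x, y}.

5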